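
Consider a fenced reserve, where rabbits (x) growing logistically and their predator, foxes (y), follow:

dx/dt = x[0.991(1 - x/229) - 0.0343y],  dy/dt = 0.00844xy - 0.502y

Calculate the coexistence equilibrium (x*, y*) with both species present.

From dy/dt = 0 with y > 0: 0.00844x* = 0.502, so x* = 59.5.
Substitute into dx/dt = 0: 0.991(1 - 59.5/229) = 0.0343y*.
The bracket is 0.74, giving y* = 0.734/0.0343 = 21.4.

x* ≈ 59.5, y* ≈ 21.4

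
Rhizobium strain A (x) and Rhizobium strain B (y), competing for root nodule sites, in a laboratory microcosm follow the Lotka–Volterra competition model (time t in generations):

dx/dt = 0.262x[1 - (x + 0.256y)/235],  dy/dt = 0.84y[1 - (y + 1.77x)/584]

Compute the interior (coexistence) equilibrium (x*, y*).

x* ≈ 156, y* ≈ 307

Setting both brackets to zero gives the nullclines x + 0.256y = 235 and 1.77x + y = 584.
Substituting y = 584 - 1.77x into the first: x(1 - 0.256·1.77) = 235 - 0.256·584.
So x* = 85.5/0.547 = 156, and then y* = 584 - 1.77·156 = 307.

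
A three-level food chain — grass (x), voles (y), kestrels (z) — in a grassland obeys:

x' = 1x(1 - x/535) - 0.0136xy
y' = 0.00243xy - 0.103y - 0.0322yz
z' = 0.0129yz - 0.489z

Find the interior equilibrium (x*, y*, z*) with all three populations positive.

x* ≈ 259, y* ≈ 37.9, z* ≈ 16.4

From dz/dt = 0: 0.0129y* = 0.489, so y* = 37.9.
From dx/dt = 0: 1(1 - x*/535) = 0.0136·37.9, giving x* = 535·(1 - 0.516) = 259.
From dy/dt = 0: 0.00243·259 - 0.103 = 0.0322z*, so z* = 0.527/0.0322 = 16.4.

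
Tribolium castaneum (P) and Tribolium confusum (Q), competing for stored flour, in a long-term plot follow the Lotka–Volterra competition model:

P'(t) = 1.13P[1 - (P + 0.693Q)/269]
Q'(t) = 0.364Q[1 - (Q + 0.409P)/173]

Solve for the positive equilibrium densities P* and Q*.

Setting both brackets to zero gives the nullclines P + 0.693Q = 269 and 0.409P + Q = 173.
Substituting Q = 173 - 0.409P into the first: P(1 - 0.693·0.409) = 269 - 0.693·173.
So P* = 149/0.717 = 208, and then Q* = 173 - 0.409·208 = 87.9.

P* ≈ 208, Q* ≈ 87.9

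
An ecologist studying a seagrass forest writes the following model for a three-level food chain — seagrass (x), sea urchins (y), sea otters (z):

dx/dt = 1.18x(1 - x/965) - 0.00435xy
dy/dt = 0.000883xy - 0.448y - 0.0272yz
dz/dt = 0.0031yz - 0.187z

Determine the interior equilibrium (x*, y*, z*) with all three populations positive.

x* ≈ 750, y* ≈ 60.3, z* ≈ 7.89

From dz/dt = 0: 0.0031y* = 0.187, so y* = 60.3.
From dx/dt = 0: 1.18(1 - x*/965) = 0.00435·60.3, giving x* = 965·(1 - 0.222) = 750.
From dy/dt = 0: 0.000883·750 - 0.448 = 0.0272z*, so z* = 0.215/0.0272 = 7.89.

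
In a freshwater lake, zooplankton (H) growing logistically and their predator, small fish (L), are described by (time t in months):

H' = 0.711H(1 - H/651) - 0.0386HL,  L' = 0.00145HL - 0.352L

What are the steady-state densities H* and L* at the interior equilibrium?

H* ≈ 243, L* ≈ 11.6

From dL/dt = 0 with L > 0: 0.00145H* = 0.352, so H* = 243.
Substitute into dH/dt = 0: 0.711(1 - 243/651) = 0.0386L*.
The bracket is 0.627, giving L* = 0.446/0.0386 = 11.6.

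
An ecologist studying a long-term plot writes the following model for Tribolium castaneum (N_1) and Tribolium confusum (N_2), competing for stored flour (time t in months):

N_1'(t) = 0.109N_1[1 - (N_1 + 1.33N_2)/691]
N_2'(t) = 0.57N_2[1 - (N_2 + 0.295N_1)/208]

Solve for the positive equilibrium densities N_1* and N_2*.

N_1* ≈ 682, N_2* ≈ 6.84

Setting both brackets to zero gives the nullclines N_1 + 1.33N_2 = 691 and 0.295N_1 + N_2 = 208.
Substituting N_2 = 208 - 0.295N_1 into the first: N_1(1 - 1.33·0.295) = 691 - 1.33·208.
So N_1* = 414/0.608 = 682, and then N_2* = 208 - 0.295·682 = 6.84.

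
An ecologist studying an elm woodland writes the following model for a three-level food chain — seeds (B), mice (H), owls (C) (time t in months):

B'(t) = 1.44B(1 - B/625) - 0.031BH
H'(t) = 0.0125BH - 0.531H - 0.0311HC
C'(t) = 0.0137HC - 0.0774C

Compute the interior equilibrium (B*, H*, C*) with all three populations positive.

B* ≈ 549, H* ≈ 5.65, C* ≈ 204

From dC/dt = 0: 0.0137H* = 0.0774, so H* = 5.65.
From dB/dt = 0: 1.44(1 - B*/625) = 0.031·5.65, giving B* = 625·(1 - 0.122) = 549.
From dH/dt = 0: 0.0125·549 - 0.531 = 0.0311C*, so C* = 6.33/0.0311 = 204.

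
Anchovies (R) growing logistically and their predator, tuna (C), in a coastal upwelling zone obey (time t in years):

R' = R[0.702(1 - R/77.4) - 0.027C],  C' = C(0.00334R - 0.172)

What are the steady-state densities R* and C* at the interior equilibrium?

R* ≈ 51.5, C* ≈ 8.7

From dC/dt = 0 with C > 0: 0.00334R* = 0.172, so R* = 51.5.
Substitute into dR/dt = 0: 0.702(1 - 51.5/77.4) = 0.027C*.
The bracket is 0.335, giving C* = 0.235/0.027 = 8.7.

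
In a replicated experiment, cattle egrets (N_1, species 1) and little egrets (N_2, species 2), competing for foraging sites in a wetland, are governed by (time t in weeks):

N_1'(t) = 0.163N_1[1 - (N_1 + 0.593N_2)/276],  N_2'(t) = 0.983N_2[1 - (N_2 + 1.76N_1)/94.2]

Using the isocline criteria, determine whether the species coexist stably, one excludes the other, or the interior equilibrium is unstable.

species 1 excludes species 2

Compare the nullcline intercepts: K1/α12 = 276/0.593 = 465 > K2 = 94.2; K2/α21 = 94.2/1.76 = 53.5 < K1 = 276.
Since the inequalities point opposite ways, species 1 can invade but species 2 cannot.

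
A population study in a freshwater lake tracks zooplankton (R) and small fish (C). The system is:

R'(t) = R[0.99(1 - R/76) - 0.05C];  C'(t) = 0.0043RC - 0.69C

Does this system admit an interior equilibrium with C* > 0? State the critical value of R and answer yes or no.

Threshold R = 160; K < 160, so no, the predator goes extinct.

The predator equation gives dC/dt > 0 only when R > 0.69/0.0043 = 160.
Without the predator, R → K = 76. Since 76 < 160, the predator cannot invade.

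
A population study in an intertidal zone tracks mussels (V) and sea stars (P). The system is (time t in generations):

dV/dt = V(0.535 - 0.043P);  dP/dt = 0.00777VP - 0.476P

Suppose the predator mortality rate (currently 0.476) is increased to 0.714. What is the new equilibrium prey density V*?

At the interior fixed point, setting dP/dt = 0 with P > 0 fixes V* = (predator death rate)/(VP coefficient) — independent of the other coefficients.
With the change, V* = 0.714/0.00777 = 91.9; it rises from 61.3.

V* ≈ 91.9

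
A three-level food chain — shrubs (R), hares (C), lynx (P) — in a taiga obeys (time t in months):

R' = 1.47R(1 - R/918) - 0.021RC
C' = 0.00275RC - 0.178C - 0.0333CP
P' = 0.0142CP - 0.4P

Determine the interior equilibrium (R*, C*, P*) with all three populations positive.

R* ≈ 549, C* ≈ 28.2, P* ≈ 40

From dP/dt = 0: 0.0142C* = 0.4, so C* = 28.2.
From dR/dt = 0: 1.47(1 - R*/918) = 0.021·28.2, giving R* = 918·(1 - 0.402) = 549.
From dC/dt = 0: 0.00275·549 - 0.178 = 0.0333P*, so P* = 1.33/0.0333 = 40.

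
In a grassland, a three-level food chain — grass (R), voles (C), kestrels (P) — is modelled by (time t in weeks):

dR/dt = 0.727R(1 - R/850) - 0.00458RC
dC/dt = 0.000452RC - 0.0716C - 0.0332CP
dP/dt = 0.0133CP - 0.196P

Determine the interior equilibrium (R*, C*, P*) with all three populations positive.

From dP/dt = 0: 0.0133C* = 0.196, so C* = 14.7.
From dR/dt = 0: 0.727(1 - R*/850) = 0.00458·14.7, giving R* = 850·(1 - 0.0928) = 771.
From dC/dt = 0: 0.000452·771 - 0.0716 = 0.0332P*, so P* = 0.277/0.0332 = 8.34.

R* ≈ 771, C* ≈ 14.7, P* ≈ 8.34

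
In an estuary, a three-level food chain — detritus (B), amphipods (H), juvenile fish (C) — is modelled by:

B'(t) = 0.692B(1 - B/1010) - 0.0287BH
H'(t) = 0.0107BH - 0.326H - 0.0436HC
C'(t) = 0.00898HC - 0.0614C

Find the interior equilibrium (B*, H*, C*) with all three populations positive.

From dC/dt = 0: 0.00898H* = 0.0614, so H* = 6.84.
From dB/dt = 0: 0.692(1 - B*/1010) = 0.0287·6.84, giving B* = 1010·(1 - 0.284) = 724.
From dH/dt = 0: 0.0107·724 - 0.326 = 0.0436C*, so C* = 7.42/0.0436 = 170.

B* ≈ 724, H* ≈ 6.84, C* ≈ 170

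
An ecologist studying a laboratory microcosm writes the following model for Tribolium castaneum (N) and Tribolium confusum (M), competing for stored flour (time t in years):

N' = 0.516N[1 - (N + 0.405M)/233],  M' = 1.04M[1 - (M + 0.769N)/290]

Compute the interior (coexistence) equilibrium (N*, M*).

N* ≈ 168, M* ≈ 161

Setting both brackets to zero gives the nullclines N + 0.405M = 233 and 0.769N + M = 290.
Substituting M = 290 - 0.769N into the first: N(1 - 0.405·0.769) = 233 - 0.405·290.
So N* = 116/0.689 = 168, and then M* = 290 - 0.769·168 = 161.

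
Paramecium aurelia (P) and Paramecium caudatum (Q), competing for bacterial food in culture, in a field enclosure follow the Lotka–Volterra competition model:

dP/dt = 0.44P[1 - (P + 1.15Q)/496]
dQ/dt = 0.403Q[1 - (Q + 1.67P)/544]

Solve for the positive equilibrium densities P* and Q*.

P* ≈ 141, Q* ≈ 309

Setting both brackets to zero gives the nullclines P + 1.15Q = 496 and 1.67P + Q = 544.
Substituting Q = 544 - 1.67P into the first: P(1 - 1.15·1.67) = 496 - 1.15·544.
So P* = -130/-0.92 = 141, and then Q* = 544 - 1.67·141 = 309.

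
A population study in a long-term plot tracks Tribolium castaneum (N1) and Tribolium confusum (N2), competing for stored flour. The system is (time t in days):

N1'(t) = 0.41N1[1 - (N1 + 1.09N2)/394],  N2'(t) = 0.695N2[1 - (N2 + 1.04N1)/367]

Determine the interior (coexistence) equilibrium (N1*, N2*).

N1* ≈ 45.1, N2* ≈ 320

Setting both brackets to zero gives the nullclines N1 + 1.09N2 = 394 and 1.04N1 + N2 = 367.
Substituting N2 = 367 - 1.04N1 into the first: N1(1 - 1.09·1.04) = 394 - 1.09·367.
So N1* = -6.03/-0.134 = 45.1, and then N2* = 367 - 1.04·45.1 = 320.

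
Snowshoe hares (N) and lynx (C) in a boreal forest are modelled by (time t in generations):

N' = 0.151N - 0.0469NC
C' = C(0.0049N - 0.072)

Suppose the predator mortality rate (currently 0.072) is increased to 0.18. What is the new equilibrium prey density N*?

At the interior fixed point, setting dC/dt = 0 with C > 0 fixes N* = (predator death rate)/(NC coefficient) — independent of the other coefficients.
With the change, N* = 0.18/0.0049 = 36.7; it rises from 14.7.

N* ≈ 36.7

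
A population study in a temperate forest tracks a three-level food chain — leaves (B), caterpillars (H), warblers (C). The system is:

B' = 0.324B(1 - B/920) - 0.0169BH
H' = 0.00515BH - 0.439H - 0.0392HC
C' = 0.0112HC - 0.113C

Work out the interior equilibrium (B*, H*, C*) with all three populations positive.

B* ≈ 436, H* ≈ 10.1, C* ≈ 46.1

From dC/dt = 0: 0.0112H* = 0.113, so H* = 10.1.
From dB/dt = 0: 0.324(1 - B*/920) = 0.0169·10.1, giving B* = 920·(1 - 0.526) = 436.
From dH/dt = 0: 0.00515·436 - 0.439 = 0.0392C*, so C* = 1.81/0.0392 = 46.1.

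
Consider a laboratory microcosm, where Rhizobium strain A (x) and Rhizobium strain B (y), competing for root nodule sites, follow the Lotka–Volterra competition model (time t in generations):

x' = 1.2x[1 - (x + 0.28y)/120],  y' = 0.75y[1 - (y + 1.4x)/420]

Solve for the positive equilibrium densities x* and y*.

Setting both brackets to zero gives the nullclines x + 0.28y = 120 and 1.4x + y = 420.
Substituting y = 420 - 1.4x into the first: x(1 - 0.28·1.4) = 120 - 0.28·420.
So x* = 2.4/0.608 = 3.95, and then y* = 420 - 1.4·3.95 = 414.

x* ≈ 3.95, y* ≈ 414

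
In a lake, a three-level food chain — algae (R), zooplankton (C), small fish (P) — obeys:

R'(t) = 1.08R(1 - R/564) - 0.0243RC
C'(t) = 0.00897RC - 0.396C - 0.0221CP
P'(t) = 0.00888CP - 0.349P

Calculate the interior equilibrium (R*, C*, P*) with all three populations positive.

From dP/dt = 0: 0.00888C* = 0.349, so C* = 39.3.
From dR/dt = 0: 1.08(1 - R*/564) = 0.0243·39.3, giving R* = 564·(1 - 0.884) = 65.3.
From dC/dt = 0: 0.00897·65.3 - 0.396 = 0.0221P*, so P* = 0.189/0.0221 = 8.57.

R* ≈ 65.3, C* ≈ 39.3, P* ≈ 8.57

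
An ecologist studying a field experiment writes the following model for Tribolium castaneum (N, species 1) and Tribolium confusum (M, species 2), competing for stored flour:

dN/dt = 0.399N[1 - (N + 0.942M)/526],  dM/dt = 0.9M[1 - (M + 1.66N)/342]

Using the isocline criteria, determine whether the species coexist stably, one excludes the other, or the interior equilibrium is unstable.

species 1 excludes species 2

Compare the nullcline intercepts: K1/α12 = 526/0.942 = 558 > K2 = 342; K2/α21 = 342/1.66 = 206 < K1 = 526.
Since the inequalities point opposite ways, species 1 can invade but species 2 cannot.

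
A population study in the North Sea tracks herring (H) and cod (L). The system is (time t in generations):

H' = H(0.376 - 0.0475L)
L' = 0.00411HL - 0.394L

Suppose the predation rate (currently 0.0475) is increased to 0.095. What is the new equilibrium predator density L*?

L* ≈ 3.96

At the interior fixed point, setting dH/dt = 0 with H > 0 fixes L* = (prey growth rate)/(HL coefficient) — independent of the other coefficients.
With the change, L* = 0.376/0.095 = 3.96; it falls from 7.92.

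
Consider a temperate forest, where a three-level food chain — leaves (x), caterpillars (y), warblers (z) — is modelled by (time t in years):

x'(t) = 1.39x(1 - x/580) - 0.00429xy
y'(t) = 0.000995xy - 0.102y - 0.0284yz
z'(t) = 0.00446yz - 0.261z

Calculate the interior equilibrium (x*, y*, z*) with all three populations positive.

From dz/dt = 0: 0.00446y* = 0.261, so y* = 58.5.
From dx/dt = 0: 1.39(1 - x*/580) = 0.00429·58.5, giving x* = 580·(1 - 0.181) = 475.
From dy/dt = 0: 0.000995·475 - 0.102 = 0.0284z*, so z* = 0.371/0.0284 = 13.1.

x* ≈ 475, y* ≈ 58.5, z* ≈ 13.1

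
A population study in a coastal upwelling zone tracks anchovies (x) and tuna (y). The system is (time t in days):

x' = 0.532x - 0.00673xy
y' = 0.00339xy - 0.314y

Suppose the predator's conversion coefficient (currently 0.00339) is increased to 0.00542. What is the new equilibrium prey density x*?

At the interior fixed point, setting dy/dt = 0 with y > 0 fixes x* = (predator death rate)/(xy coefficient) — independent of the other coefficients.
With the change, x* = 0.314/0.00542 = 57.9; it falls from 92.6.

x* ≈ 57.9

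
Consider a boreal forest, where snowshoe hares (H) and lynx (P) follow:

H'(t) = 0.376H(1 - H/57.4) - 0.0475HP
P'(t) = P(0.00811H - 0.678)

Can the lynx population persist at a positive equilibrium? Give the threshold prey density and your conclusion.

The predator equation gives dP/dt > 0 only when H > 0.678/0.00811 = 83.6.
Without the predator, H → K = 57.4. Since 57.4 < 83.6, the predator cannot invade.

Threshold H = 83.6; K < 83.6, so no, the predator goes extinct.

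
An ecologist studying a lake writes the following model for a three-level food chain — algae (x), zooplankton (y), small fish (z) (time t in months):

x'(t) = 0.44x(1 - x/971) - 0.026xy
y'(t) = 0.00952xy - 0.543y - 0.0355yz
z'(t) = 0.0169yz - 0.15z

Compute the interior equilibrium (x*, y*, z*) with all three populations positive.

From dz/dt = 0: 0.0169y* = 0.15, so y* = 8.88.
From dx/dt = 0: 0.44(1 - x*/971) = 0.026·8.88, giving x* = 971·(1 - 0.524) = 462.
From dy/dt = 0: 0.00952·462 - 0.543 = 0.0355z*, so z* = 3.85/0.0355 = 109.

x* ≈ 462, y* ≈ 8.88, z* ≈ 109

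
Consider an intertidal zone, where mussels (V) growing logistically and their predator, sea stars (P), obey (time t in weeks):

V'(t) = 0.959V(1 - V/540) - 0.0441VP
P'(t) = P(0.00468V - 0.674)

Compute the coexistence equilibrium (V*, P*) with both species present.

From dP/dt = 0 with P > 0: 0.00468V* = 0.674, so V* = 144.
Substitute into dV/dt = 0: 0.959(1 - 144/540) = 0.0441P*.
The bracket is 0.733, giving P* = 0.703/0.0441 = 15.9.

V* ≈ 144, P* ≈ 15.9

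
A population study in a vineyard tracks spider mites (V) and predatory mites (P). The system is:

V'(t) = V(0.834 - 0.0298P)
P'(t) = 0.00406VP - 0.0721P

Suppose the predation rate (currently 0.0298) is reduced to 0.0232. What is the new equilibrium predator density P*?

At the interior fixed point, setting dV/dt = 0 with V > 0 fixes P* = (prey growth rate)/(VP coefficient) — independent of the other coefficients.
With the change, P* = 0.834/0.0232 = 35.9; it rises from 28.

P* ≈ 35.9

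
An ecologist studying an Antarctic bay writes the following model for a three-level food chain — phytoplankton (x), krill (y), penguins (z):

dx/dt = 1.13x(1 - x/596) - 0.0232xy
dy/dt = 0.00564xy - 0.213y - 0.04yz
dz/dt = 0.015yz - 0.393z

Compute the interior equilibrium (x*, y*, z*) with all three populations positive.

From dz/dt = 0: 0.015y* = 0.393, so y* = 26.2.
From dx/dt = 0: 1.13(1 - x*/596) = 0.0232·26.2, giving x* = 596·(1 - 0.538) = 275.
From dy/dt = 0: 0.00564·275 - 0.213 = 0.04z*, so z* = 1.34/0.04 = 33.5.

x* ≈ 275, y* ≈ 26.2, z* ≈ 33.5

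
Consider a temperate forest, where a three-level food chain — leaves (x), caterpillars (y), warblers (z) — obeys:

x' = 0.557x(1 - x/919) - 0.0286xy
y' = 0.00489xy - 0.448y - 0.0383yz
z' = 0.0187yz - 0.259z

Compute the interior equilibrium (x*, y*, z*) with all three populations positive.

From dz/dt = 0: 0.0187y* = 0.259, so y* = 13.9.
From dx/dt = 0: 0.557(1 - x*/919) = 0.0286·13.9, giving x* = 919·(1 - 0.711) = 265.
From dy/dt = 0: 0.00489·265 - 0.448 = 0.0383z*, so z* = 0.85/0.0383 = 22.2.

x* ≈ 265, y* ≈ 13.9, z* ≈ 22.2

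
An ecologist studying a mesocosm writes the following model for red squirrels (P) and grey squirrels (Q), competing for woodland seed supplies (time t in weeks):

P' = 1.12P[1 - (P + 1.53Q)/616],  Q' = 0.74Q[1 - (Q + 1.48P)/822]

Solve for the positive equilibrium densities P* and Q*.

Setting both brackets to zero gives the nullclines P + 1.53Q = 616 and 1.48P + Q = 822.
Substituting Q = 822 - 1.48P into the first: P(1 - 1.53·1.48) = 616 - 1.53·822.
So P* = -642/-1.26 = 507, and then Q* = 822 - 1.48·507 = 70.9.

P* ≈ 507, Q* ≈ 70.9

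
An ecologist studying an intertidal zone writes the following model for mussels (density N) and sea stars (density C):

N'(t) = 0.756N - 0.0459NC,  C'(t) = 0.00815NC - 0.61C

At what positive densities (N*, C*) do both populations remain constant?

Set dC/dt = 0 with C > 0: 0.00815N - 0.61 = 0, so N* = 0.61/0.00815 = 74.8.
Set dN/dt = 0 with N > 0: 0.756 - 0.0459C = 0, so C* = 0.756/0.0459 = 16.5.

N* ≈ 74.8, C* ≈ 16.5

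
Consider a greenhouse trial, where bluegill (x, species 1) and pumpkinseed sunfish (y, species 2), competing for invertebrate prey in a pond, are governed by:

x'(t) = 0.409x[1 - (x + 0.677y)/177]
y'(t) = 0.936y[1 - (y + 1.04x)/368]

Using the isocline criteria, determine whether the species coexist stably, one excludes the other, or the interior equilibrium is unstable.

Compare the nullcline intercepts: K1/α12 = 177/0.677 = 261 < K2 = 368; K2/α21 = 368/1.04 = 354 > K1 = 177.
Since the inequalities point opposite ways, species 2 can invade but species 1 cannot.

species 2 excludes species 1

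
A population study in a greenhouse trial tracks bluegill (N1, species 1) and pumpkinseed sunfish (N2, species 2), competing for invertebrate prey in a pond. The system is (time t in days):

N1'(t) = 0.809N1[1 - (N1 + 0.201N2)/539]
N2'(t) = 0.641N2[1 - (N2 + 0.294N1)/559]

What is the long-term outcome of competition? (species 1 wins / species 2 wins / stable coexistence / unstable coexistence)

stable coexistence

Compare the nullcline intercepts: K1/α12 = 539/0.201 = 2680 > K2 = 559; K2/α21 = 559/0.294 = 1900 > K1 = 539.
Since both inequalities hold, each species can invade when rare, so the interior equilibrium is stable.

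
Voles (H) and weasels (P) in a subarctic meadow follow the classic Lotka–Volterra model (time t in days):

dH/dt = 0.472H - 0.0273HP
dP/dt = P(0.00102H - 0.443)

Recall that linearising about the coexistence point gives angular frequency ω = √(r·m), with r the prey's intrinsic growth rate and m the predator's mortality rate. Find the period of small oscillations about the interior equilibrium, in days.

Here r = 0.472 and m = 0.443, so r·m = 0.209.
ω = √0.209 = 0.457 per day, hence T = 2π/ω ≈ 13.7 days.

T ≈ 13.7 days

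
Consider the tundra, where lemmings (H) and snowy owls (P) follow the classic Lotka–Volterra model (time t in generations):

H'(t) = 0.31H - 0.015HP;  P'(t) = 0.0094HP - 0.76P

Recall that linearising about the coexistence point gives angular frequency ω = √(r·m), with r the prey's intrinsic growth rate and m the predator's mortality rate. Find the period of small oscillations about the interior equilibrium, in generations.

T ≈ 12.9 generations

Here r = 0.31 and m = 0.76, so r·m = 0.236.
ω = √0.236 = 0.485 per generation, hence T = 2π/ω ≈ 12.9 generations.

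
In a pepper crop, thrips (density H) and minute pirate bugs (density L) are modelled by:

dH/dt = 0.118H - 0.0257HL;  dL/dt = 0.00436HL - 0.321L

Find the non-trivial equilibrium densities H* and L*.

H* ≈ 73.6, L* ≈ 4.59

Set dL/dt = 0 with L > 0: 0.00436H - 0.321 = 0, so H* = 0.321/0.00436 = 73.6.
Set dH/dt = 0 with H > 0: 0.118 - 0.0257L = 0, so L* = 0.118/0.0257 = 4.59.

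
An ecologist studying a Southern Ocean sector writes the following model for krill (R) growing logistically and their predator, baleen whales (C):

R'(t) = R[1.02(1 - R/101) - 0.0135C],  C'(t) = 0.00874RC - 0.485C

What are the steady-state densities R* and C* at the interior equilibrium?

R* ≈ 55.5, C* ≈ 34

From dC/dt = 0 with C > 0: 0.00874R* = 0.485, so R* = 55.5.
Substitute into dR/dt = 0: 1.02(1 - 55.5/101) = 0.0135C*.
The bracket is 0.451, giving C* = 0.46/0.0135 = 34.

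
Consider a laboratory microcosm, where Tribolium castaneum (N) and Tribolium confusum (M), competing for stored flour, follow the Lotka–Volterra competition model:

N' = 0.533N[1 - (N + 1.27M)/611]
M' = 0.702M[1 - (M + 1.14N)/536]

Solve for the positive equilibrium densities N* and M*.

N* ≈ 156, M* ≈ 359

Setting both brackets to zero gives the nullclines N + 1.27M = 611 and 1.14N + M = 536.
Substituting M = 536 - 1.14N into the first: N(1 - 1.27·1.14) = 611 - 1.27·536.
So N* = -69.7/-0.448 = 156, and then M* = 536 - 1.14·156 = 359.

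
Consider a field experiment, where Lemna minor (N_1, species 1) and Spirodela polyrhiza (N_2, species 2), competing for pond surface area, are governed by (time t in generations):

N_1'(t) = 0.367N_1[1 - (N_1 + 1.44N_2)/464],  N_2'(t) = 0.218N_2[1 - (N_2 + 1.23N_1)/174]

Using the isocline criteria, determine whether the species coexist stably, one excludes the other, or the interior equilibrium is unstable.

Compare the nullcline intercepts: K1/α12 = 464/1.44 = 322 > K2 = 174; K2/α21 = 174/1.23 = 141 < K1 = 464.
Since the inequalities point opposite ways, species 1 can invade but species 2 cannot.

species 1 excludes species 2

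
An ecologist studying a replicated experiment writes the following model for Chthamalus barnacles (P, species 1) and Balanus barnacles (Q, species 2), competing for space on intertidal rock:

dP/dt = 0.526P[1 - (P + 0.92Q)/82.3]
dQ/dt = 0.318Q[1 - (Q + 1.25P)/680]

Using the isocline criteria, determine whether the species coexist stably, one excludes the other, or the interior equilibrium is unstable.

species 2 excludes species 1

Compare the nullcline intercepts: K1/α12 = 82.3/0.92 = 89.5 < K2 = 680; K2/α21 = 680/1.25 = 544 > K1 = 82.3.
Since the inequalities point opposite ways, species 2 can invade but species 1 cannot.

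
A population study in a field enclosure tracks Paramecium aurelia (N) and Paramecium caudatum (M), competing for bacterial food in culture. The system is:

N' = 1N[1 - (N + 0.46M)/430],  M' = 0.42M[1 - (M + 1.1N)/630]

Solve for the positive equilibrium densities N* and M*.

N* ≈ 284, M* ≈ 318

Setting both brackets to zero gives the nullclines N + 0.46M = 430 and 1.1N + M = 630.
Substituting M = 630 - 1.1N into the first: N(1 - 0.46·1.1) = 430 - 0.46·630.
So N* = 140/0.494 = 284, and then M* = 630 - 1.1·284 = 318.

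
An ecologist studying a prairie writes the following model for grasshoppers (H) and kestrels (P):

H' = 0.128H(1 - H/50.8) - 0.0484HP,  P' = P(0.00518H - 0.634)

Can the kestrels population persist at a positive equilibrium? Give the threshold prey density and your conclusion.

Threshold H = 122; K < 122, so no, the predator goes extinct.

The predator equation gives dP/dt > 0 only when H > 0.634/0.00518 = 122.
Without the predator, H → K = 50.8. Since 50.8 < 122, the predator cannot invade.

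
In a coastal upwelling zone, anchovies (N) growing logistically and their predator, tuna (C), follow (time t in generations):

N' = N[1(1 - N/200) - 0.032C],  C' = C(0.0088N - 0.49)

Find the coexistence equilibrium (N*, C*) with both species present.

N* ≈ 55.7, C* ≈ 22.5

From dC/dt = 0 with C > 0: 0.0088N* = 0.49, so N* = 55.7.
Substitute into dN/dt = 0: 1(1 - 55.7/200) = 0.032C*.
The bracket is 0.722, giving C* = 0.722/0.032 = 22.5.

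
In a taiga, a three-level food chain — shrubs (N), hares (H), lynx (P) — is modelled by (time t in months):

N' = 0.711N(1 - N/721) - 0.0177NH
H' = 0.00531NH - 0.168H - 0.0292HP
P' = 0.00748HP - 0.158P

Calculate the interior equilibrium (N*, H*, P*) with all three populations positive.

N* ≈ 342, H* ≈ 21.1, P* ≈ 56.4

From dP/dt = 0: 0.00748H* = 0.158, so H* = 21.1.
From dN/dt = 0: 0.711(1 - N*/721) = 0.0177·21.1, giving N* = 721·(1 - 0.526) = 342.
From dH/dt = 0: 0.00531·342 - 0.168 = 0.0292P*, so P* = 1.65/0.0292 = 56.4.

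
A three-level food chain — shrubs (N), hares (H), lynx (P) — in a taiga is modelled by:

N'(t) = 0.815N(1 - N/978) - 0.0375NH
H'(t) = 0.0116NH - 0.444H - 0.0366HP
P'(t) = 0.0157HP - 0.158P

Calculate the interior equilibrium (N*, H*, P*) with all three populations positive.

N* ≈ 525, H* ≈ 10.1, P* ≈ 154

From dP/dt = 0: 0.0157H* = 0.158, so H* = 10.1.
From dN/dt = 0: 0.815(1 - N*/978) = 0.0375·10.1, giving N* = 978·(1 - 0.463) = 525.
From dH/dt = 0: 0.0116·525 - 0.444 = 0.0366P*, so P* = 5.65/0.0366 = 154.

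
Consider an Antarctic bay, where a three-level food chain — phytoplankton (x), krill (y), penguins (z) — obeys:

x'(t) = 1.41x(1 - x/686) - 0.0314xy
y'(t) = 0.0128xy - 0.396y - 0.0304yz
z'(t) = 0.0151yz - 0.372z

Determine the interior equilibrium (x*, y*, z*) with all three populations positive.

x* ≈ 310, y* ≈ 24.6, z* ≈ 117

From dz/dt = 0: 0.0151y* = 0.372, so y* = 24.6.
From dx/dt = 0: 1.41(1 - x*/686) = 0.0314·24.6, giving x* = 686·(1 - 0.549) = 310.
From dy/dt = 0: 0.0128·310 - 0.396 = 0.0304z*, so z* = 3.57/0.0304 = 117.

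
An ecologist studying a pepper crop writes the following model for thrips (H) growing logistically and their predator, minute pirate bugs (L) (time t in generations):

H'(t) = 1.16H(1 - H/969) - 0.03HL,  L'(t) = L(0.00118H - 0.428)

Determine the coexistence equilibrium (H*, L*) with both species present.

From dL/dt = 0 with L > 0: 0.00118H* = 0.428, so H* = 363.
Substitute into dH/dt = 0: 1.16(1 - 363/969) = 0.03L*.
The bracket is 0.626, giving L* = 0.726/0.03 = 24.2.

H* ≈ 363, L* ≈ 24.2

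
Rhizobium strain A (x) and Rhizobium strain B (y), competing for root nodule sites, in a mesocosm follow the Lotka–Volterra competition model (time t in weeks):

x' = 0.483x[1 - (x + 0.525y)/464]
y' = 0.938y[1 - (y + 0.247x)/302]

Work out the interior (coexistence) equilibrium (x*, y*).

x* ≈ 351, y* ≈ 215

Setting both brackets to zero gives the nullclines x + 0.525y = 464 and 0.247x + y = 302.
Substituting y = 302 - 0.247x into the first: x(1 - 0.525·0.247) = 464 - 0.525·302.
So x* = 305/0.87 = 351, and then y* = 302 - 0.247·351 = 215.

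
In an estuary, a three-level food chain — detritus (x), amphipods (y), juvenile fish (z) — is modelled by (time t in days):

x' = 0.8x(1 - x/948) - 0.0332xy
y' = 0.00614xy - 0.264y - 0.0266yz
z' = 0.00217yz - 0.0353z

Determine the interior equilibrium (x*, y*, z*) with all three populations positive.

x* ≈ 308, y* ≈ 16.3, z* ≈ 61.2

From dz/dt = 0: 0.00217y* = 0.0353, so y* = 16.3.
From dx/dt = 0: 0.8(1 - x*/948) = 0.0332·16.3, giving x* = 948·(1 - 0.675) = 308.
From dy/dt = 0: 0.00614·308 - 0.264 = 0.0266z*, so z* = 1.63/0.0266 = 61.2.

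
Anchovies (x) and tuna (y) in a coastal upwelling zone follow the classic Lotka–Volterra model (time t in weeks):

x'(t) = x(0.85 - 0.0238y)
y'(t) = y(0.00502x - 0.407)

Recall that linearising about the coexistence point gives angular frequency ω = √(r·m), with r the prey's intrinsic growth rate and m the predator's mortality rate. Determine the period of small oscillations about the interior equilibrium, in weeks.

T ≈ 10.7 weeks

Here r = 0.85 and m = 0.407, so r·m = 0.346.
ω = √0.346 = 0.588 per week, hence T = 2π/ω ≈ 10.7 weeks.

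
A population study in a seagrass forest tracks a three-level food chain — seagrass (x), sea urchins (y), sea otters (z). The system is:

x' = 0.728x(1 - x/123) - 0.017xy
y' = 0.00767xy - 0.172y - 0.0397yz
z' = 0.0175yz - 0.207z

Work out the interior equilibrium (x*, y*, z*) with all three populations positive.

x* ≈ 89, y* ≈ 11.8, z* ≈ 12.9

From dz/dt = 0: 0.0175y* = 0.207, so y* = 11.8.
From dx/dt = 0: 0.728(1 - x*/123) = 0.017·11.8, giving x* = 123·(1 - 0.276) = 89.
From dy/dt = 0: 0.00767·89 - 0.172 = 0.0397z*, so z* = 0.511/0.0397 = 12.9.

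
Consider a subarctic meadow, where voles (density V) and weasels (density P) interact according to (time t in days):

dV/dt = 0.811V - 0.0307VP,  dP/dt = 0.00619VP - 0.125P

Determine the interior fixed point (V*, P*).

Set dP/dt = 0 with P > 0: 0.00619V - 0.125 = 0, so V* = 0.125/0.00619 = 20.2.
Set dV/dt = 0 with V > 0: 0.811 - 0.0307P = 0, so P* = 0.811/0.0307 = 26.4.

V* ≈ 20.2, P* ≈ 26.4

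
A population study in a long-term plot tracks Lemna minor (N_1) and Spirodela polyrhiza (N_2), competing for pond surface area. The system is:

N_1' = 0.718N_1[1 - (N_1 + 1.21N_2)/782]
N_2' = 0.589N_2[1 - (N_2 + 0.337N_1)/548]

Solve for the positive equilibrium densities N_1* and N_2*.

Setting both brackets to zero gives the nullclines N_1 + 1.21N_2 = 782 and 0.337N_1 + N_2 = 548.
Substituting N_2 = 548 - 0.337N_1 into the first: N_1(1 - 1.21·0.337) = 782 - 1.21·548.
So N_1* = 119/0.592 = 201, and then N_2* = 548 - 0.337·201 = 480.

N_1* ≈ 201, N_2* ≈ 480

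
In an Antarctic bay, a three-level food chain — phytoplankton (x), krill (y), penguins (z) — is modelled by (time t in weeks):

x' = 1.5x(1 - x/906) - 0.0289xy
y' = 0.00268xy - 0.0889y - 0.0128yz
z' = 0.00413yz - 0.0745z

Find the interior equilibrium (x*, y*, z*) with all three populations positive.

x* ≈ 591, y* ≈ 18, z* ≈ 117

From dz/dt = 0: 0.00413y* = 0.0745, so y* = 18.
From dx/dt = 0: 1.5(1 - x*/906) = 0.0289·18, giving x* = 906·(1 - 0.348) = 591.
From dy/dt = 0: 0.00268·591 - 0.0889 = 0.0128z*, so z* = 1.5/0.0128 = 117.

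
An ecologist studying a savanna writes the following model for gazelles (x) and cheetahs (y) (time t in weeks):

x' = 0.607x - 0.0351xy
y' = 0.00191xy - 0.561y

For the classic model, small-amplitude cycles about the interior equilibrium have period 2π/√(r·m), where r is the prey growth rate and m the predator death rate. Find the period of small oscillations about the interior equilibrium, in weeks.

Here r = 0.607 and m = 0.561, so r·m = 0.341.
ω = √0.341 = 0.584 per week, hence T = 2π/ω ≈ 10.8 weeks.

T ≈ 10.8 weeks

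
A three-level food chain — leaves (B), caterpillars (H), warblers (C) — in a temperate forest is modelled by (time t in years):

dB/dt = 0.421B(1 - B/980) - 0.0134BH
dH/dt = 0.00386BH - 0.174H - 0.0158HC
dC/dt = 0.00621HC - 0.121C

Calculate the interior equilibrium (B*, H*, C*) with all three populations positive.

B* ≈ 372, H* ≈ 19.5, C* ≈ 79.9

From dC/dt = 0: 0.00621H* = 0.121, so H* = 19.5.
From dB/dt = 0: 0.421(1 - B*/980) = 0.0134·19.5, giving B* = 980·(1 - 0.62) = 372.
From dH/dt = 0: 0.00386·372 - 0.174 = 0.0158C*, so C* = 1.26/0.0158 = 79.9.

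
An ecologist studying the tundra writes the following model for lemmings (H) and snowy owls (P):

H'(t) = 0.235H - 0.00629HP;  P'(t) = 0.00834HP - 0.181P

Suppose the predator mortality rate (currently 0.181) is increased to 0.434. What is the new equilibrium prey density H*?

At the interior fixed point, setting dP/dt = 0 with P > 0 fixes H* = (predator death rate)/(HP coefficient) — independent of the other coefficients.
With the change, H* = 0.434/0.00834 = 52; it rises from 21.7.

H* ≈ 52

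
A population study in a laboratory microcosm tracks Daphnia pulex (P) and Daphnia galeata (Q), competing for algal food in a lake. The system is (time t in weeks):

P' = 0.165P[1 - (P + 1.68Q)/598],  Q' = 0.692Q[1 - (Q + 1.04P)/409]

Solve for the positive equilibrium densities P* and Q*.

Setting both brackets to zero gives the nullclines P + 1.68Q = 598 and 1.04P + Q = 409.
Substituting Q = 409 - 1.04P into the first: P(1 - 1.68·1.04) = 598 - 1.68·409.
So P* = -89.1/-0.747 = 119, and then Q* = 409 - 1.04·119 = 285.

P* ≈ 119, Q* ≈ 285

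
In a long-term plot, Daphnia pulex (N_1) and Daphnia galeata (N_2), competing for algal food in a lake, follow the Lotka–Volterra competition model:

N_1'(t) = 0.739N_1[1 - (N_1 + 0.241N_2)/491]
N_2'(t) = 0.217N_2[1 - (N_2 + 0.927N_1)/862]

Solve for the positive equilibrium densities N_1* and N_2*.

Setting both brackets to zero gives the nullclines N_1 + 0.241N_2 = 491 and 0.927N_1 + N_2 = 862.
Substituting N_2 = 862 - 0.927N_1 into the first: N_1(1 - 0.241·0.927) = 491 - 0.241·862.
So N_1* = 283/0.777 = 365, and then N_2* = 862 - 0.927·365 = 524.

N_1* ≈ 365, N_2* ≈ 524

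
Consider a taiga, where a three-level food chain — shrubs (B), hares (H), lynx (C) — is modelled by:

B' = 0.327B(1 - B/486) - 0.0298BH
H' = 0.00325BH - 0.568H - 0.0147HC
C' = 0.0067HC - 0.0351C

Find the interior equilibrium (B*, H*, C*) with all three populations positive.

B* ≈ 254, H* ≈ 5.24, C* ≈ 17.5

From dC/dt = 0: 0.0067H* = 0.0351, so H* = 5.24.
From dB/dt = 0: 0.327(1 - B*/486) = 0.0298·5.24, giving B* = 486·(1 - 0.477) = 254.
From dH/dt = 0: 0.00325·254 - 0.568 = 0.0147C*, so C* = 0.257/0.0147 = 17.5.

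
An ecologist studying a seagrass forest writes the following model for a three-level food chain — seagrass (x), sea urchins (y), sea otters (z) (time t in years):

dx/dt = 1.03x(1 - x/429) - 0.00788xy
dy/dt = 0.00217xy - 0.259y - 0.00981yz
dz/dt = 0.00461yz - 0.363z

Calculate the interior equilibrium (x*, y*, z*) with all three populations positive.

From dz/dt = 0: 0.00461y* = 0.363, so y* = 78.7.
From dx/dt = 0: 1.03(1 - x*/429) = 0.00788·78.7, giving x* = 429·(1 - 0.602) = 171.
From dy/dt = 0: 0.00217·171 - 0.259 = 0.00981z*, so z* = 0.111/0.00981 = 11.3.

x* ≈ 171, y* ≈ 78.7, z* ≈ 11.3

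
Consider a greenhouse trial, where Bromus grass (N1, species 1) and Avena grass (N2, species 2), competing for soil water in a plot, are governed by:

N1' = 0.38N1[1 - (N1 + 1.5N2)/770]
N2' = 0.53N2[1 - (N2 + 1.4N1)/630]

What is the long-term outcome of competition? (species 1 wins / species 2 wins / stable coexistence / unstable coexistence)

unstable coexistence (outcome depends on initial conditions)

Compare the nullcline intercepts: K1/α12 = 770/1.5 = 513 < K2 = 630; K2/α21 = 630/1.4 = 450 < K1 = 770.
Since both are reversed, neither can invade when rare; the interior point is a saddle.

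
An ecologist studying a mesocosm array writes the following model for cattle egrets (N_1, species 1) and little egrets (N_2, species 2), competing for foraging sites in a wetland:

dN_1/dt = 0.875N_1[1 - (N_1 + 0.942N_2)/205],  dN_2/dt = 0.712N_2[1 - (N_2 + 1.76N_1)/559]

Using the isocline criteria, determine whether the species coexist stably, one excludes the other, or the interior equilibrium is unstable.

species 2 excludes species 1

Compare the nullcline intercepts: K1/α12 = 205/0.942 = 218 < K2 = 559; K2/α21 = 559/1.76 = 318 > K1 = 205.
Since the inequalities point opposite ways, species 2 can invade but species 1 cannot.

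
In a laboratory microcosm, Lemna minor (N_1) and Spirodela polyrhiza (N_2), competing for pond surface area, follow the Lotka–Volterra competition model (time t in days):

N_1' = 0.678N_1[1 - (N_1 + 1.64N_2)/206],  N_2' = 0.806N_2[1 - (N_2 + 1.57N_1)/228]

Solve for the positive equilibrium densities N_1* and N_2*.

N_1* ≈ 107, N_2* ≈ 60.6

Setting both brackets to zero gives the nullclines N_1 + 1.64N_2 = 206 and 1.57N_1 + N_2 = 228.
Substituting N_2 = 228 - 1.57N_1 into the first: N_1(1 - 1.64·1.57) = 206 - 1.64·228.
So N_1* = -168/-1.57 = 107, and then N_2* = 228 - 1.57·107 = 60.6.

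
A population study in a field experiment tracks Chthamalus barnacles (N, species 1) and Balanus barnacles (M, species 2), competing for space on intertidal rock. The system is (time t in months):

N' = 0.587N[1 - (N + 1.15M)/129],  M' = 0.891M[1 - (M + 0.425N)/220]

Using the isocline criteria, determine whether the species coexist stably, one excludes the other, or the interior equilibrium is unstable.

species 2 excludes species 1

Compare the nullcline intercepts: K1/α12 = 129/1.15 = 112 < K2 = 220; K2/α21 = 220/0.425 = 518 > K1 = 129.
Since the inequalities point opposite ways, species 2 can invade but species 1 cannot.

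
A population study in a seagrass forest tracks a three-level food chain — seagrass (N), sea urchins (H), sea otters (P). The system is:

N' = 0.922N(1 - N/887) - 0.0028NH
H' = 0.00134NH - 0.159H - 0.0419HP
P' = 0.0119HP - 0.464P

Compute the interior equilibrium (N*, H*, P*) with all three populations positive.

From dP/dt = 0: 0.0119H* = 0.464, so H* = 39.
From dN/dt = 0: 0.922(1 - N*/887) = 0.0028·39, giving N* = 887·(1 - 0.118) = 782.
From dH/dt = 0: 0.00134·782 - 0.159 = 0.0419P*, so P* = 0.889/0.0419 = 21.2.

N* ≈ 782, H* ≈ 39, P* ≈ 21.2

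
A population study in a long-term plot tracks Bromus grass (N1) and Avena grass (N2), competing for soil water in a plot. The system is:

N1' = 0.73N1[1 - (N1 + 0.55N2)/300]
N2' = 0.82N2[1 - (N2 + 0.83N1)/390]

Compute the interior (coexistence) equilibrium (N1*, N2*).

Setting both brackets to zero gives the nullclines N1 + 0.55N2 = 300 and 0.83N1 + N2 = 390.
Substituting N2 = 390 - 0.83N1 into the first: N1(1 - 0.55·0.83) = 300 - 0.55·390.
So N1* = 85.5/0.543 = 157, and then N2* = 390 - 0.83·157 = 259.

N1* ≈ 157, N2* ≈ 259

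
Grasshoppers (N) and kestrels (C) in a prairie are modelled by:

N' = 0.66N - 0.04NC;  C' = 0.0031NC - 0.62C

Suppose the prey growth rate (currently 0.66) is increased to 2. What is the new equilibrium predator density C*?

At the interior fixed point, setting dN/dt = 0 with N > 0 fixes C* = (prey growth rate)/(NC coefficient) — independent of the other coefficients.
With the change, C* = 2/0.04 = 50; it rises from 16.5.

C* ≈ 50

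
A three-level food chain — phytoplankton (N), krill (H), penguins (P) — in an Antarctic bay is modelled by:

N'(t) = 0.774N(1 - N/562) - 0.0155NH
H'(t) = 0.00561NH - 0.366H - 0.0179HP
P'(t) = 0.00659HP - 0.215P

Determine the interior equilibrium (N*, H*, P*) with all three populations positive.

From dP/dt = 0: 0.00659H* = 0.215, so H* = 32.6.
From dN/dt = 0: 0.774(1 - N*/562) = 0.0155·32.6, giving N* = 562·(1 - 0.653) = 195.
From dH/dt = 0: 0.00561·195 - 0.366 = 0.0179P*, so P* = 0.727/0.0179 = 40.6.

N* ≈ 195, H* ≈ 32.6, P* ≈ 40.6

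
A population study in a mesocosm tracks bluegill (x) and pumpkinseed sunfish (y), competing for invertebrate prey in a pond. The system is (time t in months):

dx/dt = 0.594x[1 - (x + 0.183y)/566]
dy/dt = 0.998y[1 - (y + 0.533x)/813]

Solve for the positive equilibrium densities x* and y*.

Setting both brackets to zero gives the nullclines x + 0.183y = 566 and 0.533x + y = 813.
Substituting y = 813 - 0.533x into the first: x(1 - 0.183·0.533) = 566 - 0.183·813.
So x* = 417/0.902 = 462, and then y* = 813 - 0.533·462 = 567.

x* ≈ 462, y* ≈ 567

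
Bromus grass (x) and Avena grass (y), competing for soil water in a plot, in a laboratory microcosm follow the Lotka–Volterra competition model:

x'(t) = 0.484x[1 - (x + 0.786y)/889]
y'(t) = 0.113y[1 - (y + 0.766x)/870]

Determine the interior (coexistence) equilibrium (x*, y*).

x* ≈ 516, y* ≈ 475

Setting both brackets to zero gives the nullclines x + 0.786y = 889 and 0.766x + y = 870.
Substituting y = 870 - 0.766x into the first: x(1 - 0.786·0.766) = 889 - 0.786·870.
So x* = 205/0.398 = 516, and then y* = 870 - 0.766·516 = 475.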